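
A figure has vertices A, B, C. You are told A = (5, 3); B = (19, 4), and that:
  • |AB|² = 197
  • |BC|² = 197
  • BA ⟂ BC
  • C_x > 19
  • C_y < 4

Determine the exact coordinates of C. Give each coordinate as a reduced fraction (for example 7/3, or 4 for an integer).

C = (20, -10)

1. C_x = 20  [[BA ⟂ BC ⇒ -14x-1y+270=0] ∩ [|C−(19, 4)|²=197]]
2. C_y = -10  [[BA ⟂ BC ⇒ -14x-1y+270=0] ∩ [|C−(19, 4)|²=197]]
   so C = (20, -10)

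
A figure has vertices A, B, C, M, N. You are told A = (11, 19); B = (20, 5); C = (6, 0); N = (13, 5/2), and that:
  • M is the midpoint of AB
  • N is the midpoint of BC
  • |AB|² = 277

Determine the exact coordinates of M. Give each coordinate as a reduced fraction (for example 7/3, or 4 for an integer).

M = (31/2, 12)

1. M_x = 31/2  [2·M = A+B = (11, 19)+(20, 5)]
2. M_y = 12  [2·M = A+B = (11, 19)+(20, 5)]
   so M = (31/2, 12)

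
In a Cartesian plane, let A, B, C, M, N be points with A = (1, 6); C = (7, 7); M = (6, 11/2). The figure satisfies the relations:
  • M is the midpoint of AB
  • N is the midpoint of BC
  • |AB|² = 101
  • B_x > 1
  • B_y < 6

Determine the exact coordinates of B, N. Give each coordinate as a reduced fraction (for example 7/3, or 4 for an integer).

B = (11, 5)
N = (9, 6)

1. B_x = 11  [B = 2·M−A = 2·(6, 11/2)−(1, 6)]
2. B_y = 5  [B = 2·M−A = 2·(6, 11/2)−(1, 6)]
   so B = (11, 5)
3. N_x = 9  [2·N = B+C = (11, 5)+(7, 7)]
4. N_y = 6  [2·N = B+C = (11, 5)+(7, 7)]
   so N = (9, 6)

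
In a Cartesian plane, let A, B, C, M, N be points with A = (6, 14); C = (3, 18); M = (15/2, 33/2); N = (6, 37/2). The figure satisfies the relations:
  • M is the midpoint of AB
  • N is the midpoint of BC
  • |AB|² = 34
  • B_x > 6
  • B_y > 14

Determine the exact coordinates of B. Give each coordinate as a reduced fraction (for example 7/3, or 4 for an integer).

1. B_x = 9  [B = 2·M−A = 2·(15/2, 33/2)−(6, 14)]
2. B_y = 19  [B = 2·M−A = 2·(15/2, 33/2)−(6, 14)]
   so B = (9, 19)

B = (9, 19)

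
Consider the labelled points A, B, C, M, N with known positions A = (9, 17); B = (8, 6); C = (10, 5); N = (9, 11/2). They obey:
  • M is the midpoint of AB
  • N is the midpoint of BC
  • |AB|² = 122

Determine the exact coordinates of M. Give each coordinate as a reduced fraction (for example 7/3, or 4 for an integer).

M = (17/2, 23/2)

1. M_x = 17/2  [2·M = A+B = (9, 17)+(8, 6)]
2. M_y = 23/2  [2·M = A+B = (9, 17)+(8, 6)]
   so M = (17/2, 23/2)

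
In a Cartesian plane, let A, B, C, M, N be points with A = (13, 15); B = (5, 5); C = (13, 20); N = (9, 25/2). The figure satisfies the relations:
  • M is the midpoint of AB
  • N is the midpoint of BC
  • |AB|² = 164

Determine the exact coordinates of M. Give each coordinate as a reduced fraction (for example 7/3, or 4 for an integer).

M = (9, 10)

1. M_x = 9  [2·M = A+B = (13, 15)+(5, 5)]
2. M_y = 10  [2·M = A+B = (13, 15)+(5, 5)]
   so M = (9, 10)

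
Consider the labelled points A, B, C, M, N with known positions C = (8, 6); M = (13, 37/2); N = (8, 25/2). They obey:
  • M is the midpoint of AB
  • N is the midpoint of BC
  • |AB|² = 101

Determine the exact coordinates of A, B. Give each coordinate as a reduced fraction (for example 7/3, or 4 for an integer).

A = (18, 18)
B = (8, 19)

1. B_x = 8  [B = 2·N−C = 2·(8, 25/2)−(8, 6)]
2. B_y = 19  [B = 2·N−C = 2·(8, 25/2)−(8, 6)]
   so B = (8, 19)
3. A_x = 18  [A = 2·M−B = 2·(13, 37/2)−(8, 19)]
4. A_y = 18  [A = 2·M−B = 2·(13, 37/2)−(8, 19)]
   so A = (18, 18)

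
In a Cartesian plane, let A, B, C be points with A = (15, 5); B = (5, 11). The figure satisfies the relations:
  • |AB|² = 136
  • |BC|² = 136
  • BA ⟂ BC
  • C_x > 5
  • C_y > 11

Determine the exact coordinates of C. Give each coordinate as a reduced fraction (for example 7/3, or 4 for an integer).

1. C_x = 11  [[BA ⟂ BC ⇒ 10x-6y+16=0] ∩ [|C−(5, 11)|²=136]]
2. C_y = 21  [[BA ⟂ BC ⇒ 10x-6y+16=0] ∩ [|C−(5, 11)|²=136]]
   so C = (11, 21)

C = (11, 21)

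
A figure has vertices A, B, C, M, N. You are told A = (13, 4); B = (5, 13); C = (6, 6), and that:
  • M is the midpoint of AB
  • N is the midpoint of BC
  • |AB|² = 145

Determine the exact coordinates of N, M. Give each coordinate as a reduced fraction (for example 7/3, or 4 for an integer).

N = (11/2, 19/2)
M = (9, 17/2)

1. M_x = 9  [2·M = A+B = (13, 4)+(5, 13)]
2. M_y = 17/2  [2·M = A+B = (13, 4)+(5, 13)]
   so M = (9, 17/2)
3. N_x = 11/2  [2·N = B+C = (5, 13)+(6, 6)]
4. N_y = 19/2  [2·N = B+C = (5, 13)+(6, 6)]
   so N = (11/2, 19/2)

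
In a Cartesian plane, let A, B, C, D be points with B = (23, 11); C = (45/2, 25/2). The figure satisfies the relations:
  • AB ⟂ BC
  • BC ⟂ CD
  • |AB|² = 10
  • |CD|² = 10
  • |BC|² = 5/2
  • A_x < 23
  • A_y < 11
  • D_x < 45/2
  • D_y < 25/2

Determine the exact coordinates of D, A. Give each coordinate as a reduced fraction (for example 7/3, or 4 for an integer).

D = (39/2, 23/2)
A = (20, 10)

1. D_x = 39/2  [[BC ⟂ CD ⇒ -1/2x+3/2y-15/2=0] ∩ [|D−(45/2, 25/2)|²=10]]
2. D_y = 23/2  [[BC ⟂ CD ⇒ -1/2x+3/2y-15/2=0] ∩ [|D−(45/2, 25/2)|²=10]]
   so D = (39/2, 23/2)
3. A_x = 20  [[AB ⟂ BC ⇒ 1/2x-3/2y+5=0] ∩ [|A−(23, 11)|²=10]]
4. A_y = 10  [[AB ⟂ BC ⇒ 1/2x-3/2y+5=0] ∩ [|A−(23, 11)|²=10]]
   so A = (20, 10)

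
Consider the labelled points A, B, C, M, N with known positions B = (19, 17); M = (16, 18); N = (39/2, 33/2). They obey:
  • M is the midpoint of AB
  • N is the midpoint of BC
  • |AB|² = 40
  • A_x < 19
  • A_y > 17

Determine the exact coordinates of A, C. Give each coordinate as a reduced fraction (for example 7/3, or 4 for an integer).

A = (13, 19)
C = (20, 16)

1. A_x = 13  [A = 2·M−B = 2·(16, 18)−(19, 17)]
2. A_y = 19  [A = 2·M−B = 2·(16, 18)−(19, 17)]
   so A = (13, 19)
3. C_x = 20  [C = 2·N−B = 2·(39/2, 33/2)−(19, 17)]
4. C_y = 16  [C = 2·N−B = 2·(39/2, 33/2)−(19, 17)]
   so C = (20, 16)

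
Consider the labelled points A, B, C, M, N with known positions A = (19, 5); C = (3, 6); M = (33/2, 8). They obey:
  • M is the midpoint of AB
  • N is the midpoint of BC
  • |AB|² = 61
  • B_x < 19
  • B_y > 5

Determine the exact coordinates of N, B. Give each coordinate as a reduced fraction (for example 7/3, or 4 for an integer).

1. B_x = 14  [B = 2·M−A = 2·(33/2, 8)−(19, 5)]
2. B_y = 11  [B = 2·M−A = 2·(33/2, 8)−(19, 5)]
   so B = (14, 11)
3. N_x = 17/2  [2·N = B+C = (14, 11)+(3, 6)]
4. N_y = 17/2  [2·N = B+C = (14, 11)+(3, 6)]
   so N = (17/2, 17/2)

N = (17/2, 17/2)
B = (14, 11)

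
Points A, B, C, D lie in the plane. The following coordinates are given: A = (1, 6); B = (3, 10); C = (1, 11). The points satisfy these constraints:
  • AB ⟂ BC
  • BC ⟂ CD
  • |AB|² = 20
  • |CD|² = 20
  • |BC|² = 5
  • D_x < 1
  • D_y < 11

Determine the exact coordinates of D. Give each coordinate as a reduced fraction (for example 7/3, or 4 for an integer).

1. D_x = -1  [[BC ⟂ CD ⇒ -2x+1y-9=0] ∩ [|D−(1, 11)|²=20]]
2. D_y = 7  [[BC ⟂ CD ⇒ -2x+1y-9=0] ∩ [|D−(1, 11)|²=20]]
   so D = (-1, 7)

D = (-1, 7)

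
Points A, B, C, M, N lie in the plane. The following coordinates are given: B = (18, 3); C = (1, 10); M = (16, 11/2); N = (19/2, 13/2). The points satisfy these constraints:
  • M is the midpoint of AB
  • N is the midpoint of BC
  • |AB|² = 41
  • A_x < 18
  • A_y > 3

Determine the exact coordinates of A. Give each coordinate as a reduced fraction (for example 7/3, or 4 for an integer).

1. A_x = 14  [A = 2·M−B = 2·(16, 11/2)−(18, 3)]
2. A_y = 8  [A = 2·M−B = 2·(16, 11/2)−(18, 3)]
   so A = (14, 8)

A = (14, 8)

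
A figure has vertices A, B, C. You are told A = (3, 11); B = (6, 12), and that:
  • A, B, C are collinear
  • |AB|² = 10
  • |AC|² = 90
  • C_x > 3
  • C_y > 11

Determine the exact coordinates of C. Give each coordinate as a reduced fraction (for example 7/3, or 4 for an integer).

1. C_x = 12  [[A, B, C are collinear ⇒ -1x+3y-30=0] ∩ [|C−(3, 11)|²=90]]
2. C_y = 14  [[A, B, C are collinear ⇒ -1x+3y-30=0] ∩ [|C−(3, 11)|²=90]]
   so C = (12, 14)

C = (12, 14)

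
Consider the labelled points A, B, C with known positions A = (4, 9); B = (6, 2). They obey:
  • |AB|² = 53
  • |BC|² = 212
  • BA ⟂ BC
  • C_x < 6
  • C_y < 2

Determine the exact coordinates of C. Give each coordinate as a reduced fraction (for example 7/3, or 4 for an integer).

1. C_x = -8  [[BA ⟂ BC ⇒ -2x+7y-2=0] ∩ [|C−(6, 2)|²=212]]
2. C_y = -2  [[BA ⟂ BC ⇒ -2x+7y-2=0] ∩ [|C−(6, 2)|²=212]]
   so C = (-8, -2)

C = (-8, -2)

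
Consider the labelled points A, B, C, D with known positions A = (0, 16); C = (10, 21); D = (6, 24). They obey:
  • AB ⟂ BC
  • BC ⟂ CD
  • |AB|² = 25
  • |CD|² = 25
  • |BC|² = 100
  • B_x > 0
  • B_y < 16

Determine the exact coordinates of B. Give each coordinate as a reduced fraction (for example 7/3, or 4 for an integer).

1. B_x = 4  [[BC ⟂ CD ⇒ 4x-3y+23=0] ∩ [|B−(0, 16)|²=25]]
2. B_y = 13  [[BC ⟂ CD ⇒ 4x-3y+23=0] ∩ [|B−(0, 16)|²=25]]
   so B = (4, 13)

B = (4, 13)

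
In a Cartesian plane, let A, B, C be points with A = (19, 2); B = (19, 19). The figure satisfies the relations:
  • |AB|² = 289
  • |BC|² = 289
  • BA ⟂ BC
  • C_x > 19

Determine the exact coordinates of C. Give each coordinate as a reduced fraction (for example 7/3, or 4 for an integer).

C = (36, 19)

1. C_x = 36  [[BA ⟂ BC ⇒ -17y+323=0] ∩ [|C−(19, 19)|²=289]]
2. C_y = 19  [[BA ⟂ BC ⇒ -17y+323=0] ∩ [|C−(19, 19)|²=289]]
   so C = (36, 19)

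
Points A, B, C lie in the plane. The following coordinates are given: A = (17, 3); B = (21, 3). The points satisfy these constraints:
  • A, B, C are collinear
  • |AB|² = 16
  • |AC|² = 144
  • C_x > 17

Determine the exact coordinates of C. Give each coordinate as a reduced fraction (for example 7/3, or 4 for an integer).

1. C_x = 29  [[A, B, C are collinear ⇒ 4y-12=0] ∩ [|C−(17, 3)|²=144]]
2. C_y = 3  [[A, B, C are collinear ⇒ 4y-12=0] ∩ [|C−(17, 3)|²=144]]
   so C = (29, 3)

C = (29, 3)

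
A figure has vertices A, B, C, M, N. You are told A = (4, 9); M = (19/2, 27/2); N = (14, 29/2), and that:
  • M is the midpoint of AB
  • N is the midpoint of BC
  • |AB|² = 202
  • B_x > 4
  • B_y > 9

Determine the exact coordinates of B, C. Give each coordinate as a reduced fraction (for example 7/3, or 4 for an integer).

B = (15, 18)
C = (13, 11)

1. B_x = 15  [B = 2·M−A = 2·(19/2, 27/2)−(4, 9)]
2. B_y = 18  [B = 2·M−A = 2·(19/2, 27/2)−(4, 9)]
   so B = (15, 18)
3. C_x = 13  [C = 2·N−B = 2·(14, 29/2)−(15, 18)]
4. C_y = 11  [C = 2·N−B = 2·(14, 29/2)−(15, 18)]
   so C = (13, 11)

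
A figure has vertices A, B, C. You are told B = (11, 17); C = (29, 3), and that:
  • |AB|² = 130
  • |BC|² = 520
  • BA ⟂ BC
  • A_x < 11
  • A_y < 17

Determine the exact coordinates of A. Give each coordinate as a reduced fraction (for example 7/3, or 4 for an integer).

A = (4, 8)

1. A_x = 4  [[BA ⟂ BC ⇒ 18x-14y+40=0] ∩ [|A−(11, 17)|²=130]]
2. A_y = 8  [[BA ⟂ BC ⇒ 18x-14y+40=0] ∩ [|A−(11, 17)|²=130]]
   so A = (4, 8)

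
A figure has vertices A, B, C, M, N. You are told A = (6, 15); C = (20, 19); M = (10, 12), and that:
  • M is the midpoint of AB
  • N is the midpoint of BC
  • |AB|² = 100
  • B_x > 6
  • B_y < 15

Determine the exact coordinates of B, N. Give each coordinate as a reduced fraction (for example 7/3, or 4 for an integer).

1. B_x = 14  [B = 2·M−A = 2·(10, 12)−(6, 15)]
2. B_y = 9  [B = 2·M−A = 2·(10, 12)−(6, 15)]
   so B = (14, 9)
3. N_x = 17  [2·N = B+C = (14, 9)+(20, 19)]
4. N_y = 14  [2·N = B+C = (14, 9)+(20, 19)]
   so N = (17, 14)

B = (14, 9)
N = (17, 14)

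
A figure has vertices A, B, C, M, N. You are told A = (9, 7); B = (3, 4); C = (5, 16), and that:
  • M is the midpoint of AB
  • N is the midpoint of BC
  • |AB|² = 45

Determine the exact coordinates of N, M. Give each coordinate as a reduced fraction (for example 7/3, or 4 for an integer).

1. M_x = 6  [2·M = A+B = (9, 7)+(3, 4)]
2. M_y = 11/2  [2·M = A+B = (9, 7)+(3, 4)]
   so M = (6, 11/2)
3. N_x = 4  [2·N = B+C = (3, 4)+(5, 16)]
4. N_y = 10  [2·N = B+C = (3, 4)+(5, 16)]
   so N = (4, 10)

N = (4, 10)
M = (6, 11/2)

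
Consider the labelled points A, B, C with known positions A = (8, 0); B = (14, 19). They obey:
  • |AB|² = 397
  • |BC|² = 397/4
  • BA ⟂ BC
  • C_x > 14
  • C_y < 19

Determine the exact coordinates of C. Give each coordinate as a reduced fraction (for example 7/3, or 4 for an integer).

C = (47/2, 16)

1. C_x = 47/2  [[BA ⟂ BC ⇒ -6x-19y+445=0] ∩ [|C−(14, 19)|²=397/4]]
2. C_y = 16  [[BA ⟂ BC ⇒ -6x-19y+445=0] ∩ [|C−(14, 19)|²=397/4]]
   so C = (47/2, 16)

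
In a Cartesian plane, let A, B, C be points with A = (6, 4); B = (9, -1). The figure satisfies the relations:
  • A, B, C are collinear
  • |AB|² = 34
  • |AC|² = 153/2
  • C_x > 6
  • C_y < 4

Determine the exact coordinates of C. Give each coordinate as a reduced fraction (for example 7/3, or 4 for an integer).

1. C_x = 21/2  [[A, B, C are collinear ⇒ 5x+3y-42=0] ∩ [|C−(6, 4)|²=153/2]]
2. C_y = -7/2  [[A, B, C are collinear ⇒ 5x+3y-42=0] ∩ [|C−(6, 4)|²=153/2]]
   so C = (21/2, -7/2)

C = (21/2, -7/2)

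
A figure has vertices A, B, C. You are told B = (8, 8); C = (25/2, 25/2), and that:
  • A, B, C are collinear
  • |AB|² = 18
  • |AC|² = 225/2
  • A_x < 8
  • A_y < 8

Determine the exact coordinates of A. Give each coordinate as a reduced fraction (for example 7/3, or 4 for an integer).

A = (5, 5)

1. A_x = 5  [[A, B, C are collinear ⇒ -9/2x+9/2y=0] ∩ [|A−(8, 8)|²=18]]
2. A_y = 5  [[A, B, C are collinear ⇒ -9/2x+9/2y=0] ∩ [|A−(8, 8)|²=18]]
   so A = (5, 5)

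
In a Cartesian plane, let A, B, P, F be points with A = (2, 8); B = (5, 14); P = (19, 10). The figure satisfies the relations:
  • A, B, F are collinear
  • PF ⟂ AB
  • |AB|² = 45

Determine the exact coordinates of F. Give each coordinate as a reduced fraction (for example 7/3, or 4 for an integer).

1. F_x = 31/5  [[A, B, F are collinear ⇒ -6x+3y-12=0] ∩ [PF ⟂ AB ⇒ 3x+6y-117=0]]
2. F_y = 82/5  [[A, B, F are collinear ⇒ -6x+3y-12=0] ∩ [PF ⟂ AB ⇒ 3x+6y-117=0]]
   so F = (31/5, 82/5)

F = (31/5, 82/5)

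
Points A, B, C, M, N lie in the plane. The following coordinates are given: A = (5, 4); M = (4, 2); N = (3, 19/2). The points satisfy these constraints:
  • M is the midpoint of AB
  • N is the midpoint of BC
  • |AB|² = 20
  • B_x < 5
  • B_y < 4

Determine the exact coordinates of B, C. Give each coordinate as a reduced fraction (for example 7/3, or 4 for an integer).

B = (3, 0)
C = (3, 19)

1. B_x = 3  [B = 2·M−A = 2·(4, 2)−(5, 4)]
2. B_y = 0  [B = 2·M−A = 2·(4, 2)−(5, 4)]
   so B = (3, 0)
3. C_x = 3  [C = 2·N−B = 2·(3, 19/2)−(3, 0)]
4. C_y = 19  [C = 2·N−B = 2·(3, 19/2)−(3, 0)]
   so C = (3, 19)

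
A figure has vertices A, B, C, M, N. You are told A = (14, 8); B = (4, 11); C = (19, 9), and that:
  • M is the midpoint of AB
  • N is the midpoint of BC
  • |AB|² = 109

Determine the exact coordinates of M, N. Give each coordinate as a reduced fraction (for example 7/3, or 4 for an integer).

1. M_x = 9  [2·M = A+B = (14, 8)+(4, 11)]
2. M_y = 19/2  [2·M = A+B = (14, 8)+(4, 11)]
   so M = (9, 19/2)
3. N_x = 23/2  [2·N = B+C = (4, 11)+(19, 9)]
4. N_y = 10  [2·N = B+C = (4, 11)+(19, 9)]
   so N = (23/2, 10)

M = (9, 19/2)
N = (23/2, 10)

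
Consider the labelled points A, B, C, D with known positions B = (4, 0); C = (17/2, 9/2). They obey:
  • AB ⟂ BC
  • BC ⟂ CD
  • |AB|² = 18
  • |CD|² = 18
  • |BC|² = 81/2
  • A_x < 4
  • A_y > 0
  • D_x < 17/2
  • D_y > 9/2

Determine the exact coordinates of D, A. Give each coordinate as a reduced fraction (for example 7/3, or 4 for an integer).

D = (11/2, 15/2)
A = (1, 3)

1. D_x = 11/2  [[BC ⟂ CD ⇒ 9/2x+9/2y-117/2=0] ∩ [|D−(17/2, 9/2)|²=18]]
2. D_y = 15/2  [[BC ⟂ CD ⇒ 9/2x+9/2y-117/2=0] ∩ [|D−(17/2, 9/2)|²=18]]
   so D = (11/2, 15/2)
3. A_x = 1  [[AB ⟂ BC ⇒ -9/2x-9/2y+18=0] ∩ [|A−(4, 0)|²=18]]
4. A_y = 3  [[AB ⟂ BC ⇒ -9/2x-9/2y+18=0] ∩ [|A−(4, 0)|²=18]]
   so A = (1, 3)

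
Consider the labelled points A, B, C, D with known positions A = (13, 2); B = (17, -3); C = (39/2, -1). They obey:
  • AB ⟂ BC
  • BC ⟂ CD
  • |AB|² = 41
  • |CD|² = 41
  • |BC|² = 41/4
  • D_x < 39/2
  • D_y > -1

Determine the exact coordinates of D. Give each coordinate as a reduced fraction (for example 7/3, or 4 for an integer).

D = (31/2, 4)

1. D_x = 31/2  [[BC ⟂ CD ⇒ 5/2x+2y-187/4=0] ∩ [|D−(39/2, -1)|²=41]]
2. D_y = 4  [[BC ⟂ CD ⇒ 5/2x+2y-187/4=0] ∩ [|D−(39/2, -1)|²=41]]
   so D = (31/2, 4)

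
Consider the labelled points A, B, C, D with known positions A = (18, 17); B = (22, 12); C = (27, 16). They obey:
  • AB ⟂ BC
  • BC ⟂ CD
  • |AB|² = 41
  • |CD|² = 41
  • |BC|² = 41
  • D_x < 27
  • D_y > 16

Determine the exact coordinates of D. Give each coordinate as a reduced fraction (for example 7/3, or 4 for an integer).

1. D_x = 23  [[BC ⟂ CD ⇒ 5x+4y-199=0] ∩ [|D−(27, 16)|²=41]]
2. D_y = 21  [[BC ⟂ CD ⇒ 5x+4y-199=0] ∩ [|D−(27, 16)|²=41]]
   so D = (23, 21)

D = (23, 21)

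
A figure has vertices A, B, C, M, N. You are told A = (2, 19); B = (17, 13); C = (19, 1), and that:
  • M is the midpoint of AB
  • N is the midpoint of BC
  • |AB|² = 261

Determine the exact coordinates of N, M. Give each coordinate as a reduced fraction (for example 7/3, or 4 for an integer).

1. M_x = 19/2  [2·M = A+B = (2, 19)+(17, 13)]
2. M_y = 16  [2·M = A+B = (2, 19)+(17, 13)]
   so M = (19/2, 16)
3. N_x = 18  [2·N = B+C = (17, 13)+(19, 1)]
4. N_y = 7  [2·N = B+C = (17, 13)+(19, 1)]
   so N = (18, 7)

N = (18, 7)
M = (19/2, 16)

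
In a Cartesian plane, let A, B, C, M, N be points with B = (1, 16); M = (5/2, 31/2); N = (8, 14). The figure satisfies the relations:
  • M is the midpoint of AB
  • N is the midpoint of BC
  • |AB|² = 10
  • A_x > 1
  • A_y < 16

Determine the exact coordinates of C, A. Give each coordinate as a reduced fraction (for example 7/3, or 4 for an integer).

C = (15, 12)
A = (4, 15)

1. A_x = 4  [A = 2·M−B = 2·(5/2, 31/2)−(1, 16)]
2. A_y = 15  [A = 2·M−B = 2·(5/2, 31/2)−(1, 16)]
   so A = (4, 15)
3. C_x = 15  [C = 2·N−B = 2·(8, 14)−(1, 16)]
4. C_y = 12  [C = 2·N−B = 2·(8, 14)−(1, 16)]
   so C = (15, 12)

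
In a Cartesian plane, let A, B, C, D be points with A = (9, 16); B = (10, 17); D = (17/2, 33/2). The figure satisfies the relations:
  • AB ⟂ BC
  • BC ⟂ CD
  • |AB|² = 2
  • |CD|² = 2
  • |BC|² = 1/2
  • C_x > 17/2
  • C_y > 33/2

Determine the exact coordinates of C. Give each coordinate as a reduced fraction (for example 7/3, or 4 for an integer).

C = (19/2, 35/2)

1. C_x = 19/2  [[AB ⟂ BC ⇒ 1x+1y-27=0] ∩ [|C−(17/2, 33/2)|²=2]]
2. C_y = 35/2  [[AB ⟂ BC ⇒ 1x+1y-27=0] ∩ [|C−(17/2, 33/2)|²=2]]
   so C = (19/2, 35/2)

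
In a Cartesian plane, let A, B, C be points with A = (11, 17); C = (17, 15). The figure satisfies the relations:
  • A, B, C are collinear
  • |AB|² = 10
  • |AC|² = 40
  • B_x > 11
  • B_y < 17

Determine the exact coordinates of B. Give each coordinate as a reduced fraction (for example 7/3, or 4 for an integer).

B = (14, 16)

1. B_x = 14  [[A, B, C are collinear ⇒ -2x-6y+124=0] ∩ [|B−(11, 17)|²=10]]
2. B_y = 16  [[A, B, C are collinear ⇒ -2x-6y+124=0] ∩ [|B−(11, 17)|²=10]]
   so B = (14, 16)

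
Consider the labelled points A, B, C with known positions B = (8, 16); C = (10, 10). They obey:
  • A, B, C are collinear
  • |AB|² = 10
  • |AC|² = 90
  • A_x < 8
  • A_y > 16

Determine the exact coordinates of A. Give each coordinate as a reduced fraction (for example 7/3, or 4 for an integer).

1. A_x = 7  [[A, B, C are collinear ⇒ 6x+2y-80=0] ∩ [|A−(8, 16)|²=10]]
2. A_y = 19  [[A, B, C are collinear ⇒ 6x+2y-80=0] ∩ [|A−(8, 16)|²=10]]
   so A = (7, 19)

A = (7, 19)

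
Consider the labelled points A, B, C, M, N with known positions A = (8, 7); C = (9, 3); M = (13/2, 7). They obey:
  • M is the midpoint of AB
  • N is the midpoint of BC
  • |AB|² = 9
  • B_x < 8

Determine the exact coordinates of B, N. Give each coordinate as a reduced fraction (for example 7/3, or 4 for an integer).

1. B_x = 5  [B = 2·M−A = 2·(13/2, 7)−(8, 7)]
2. B_y = 7  [B = 2·M−A = 2·(13/2, 7)−(8, 7)]
   so B = (5, 7)
3. N_x = 7  [2·N = B+C = (5, 7)+(9, 3)]
4. N_y = 5  [2·N = B+C = (5, 7)+(9, 3)]
   so N = (7, 5)

B = (5, 7)
N = (7, 5)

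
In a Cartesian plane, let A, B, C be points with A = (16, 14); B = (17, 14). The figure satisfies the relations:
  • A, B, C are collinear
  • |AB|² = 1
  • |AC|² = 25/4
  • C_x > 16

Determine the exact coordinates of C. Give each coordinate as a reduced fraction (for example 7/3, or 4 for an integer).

1. C_x = 37/2  [[A, B, C are collinear ⇒ 1y-14=0] ∩ [|C−(16, 14)|²=25/4]]
2. C_y = 14  [[A, B, C are collinear ⇒ 1y-14=0] ∩ [|C−(16, 14)|²=25/4]]
   so C = (37/2, 14)

C = (37/2, 14)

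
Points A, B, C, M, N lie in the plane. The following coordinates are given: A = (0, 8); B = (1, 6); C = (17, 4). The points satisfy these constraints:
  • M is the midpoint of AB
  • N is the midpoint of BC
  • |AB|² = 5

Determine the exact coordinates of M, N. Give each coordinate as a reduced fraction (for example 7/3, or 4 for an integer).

M = (1/2, 7)
N = (9, 5)

1. M_x = 1/2  [2·M = A+B = (0, 8)+(1, 6)]
2. M_y = 7  [2·M = A+B = (0, 8)+(1, 6)]
   so M = (1/2, 7)
3. N_x = 9  [2·N = B+C = (1, 6)+(17, 4)]
4. N_y = 5  [2·N = B+C = (1, 6)+(17, 4)]
   so N = (9, 5)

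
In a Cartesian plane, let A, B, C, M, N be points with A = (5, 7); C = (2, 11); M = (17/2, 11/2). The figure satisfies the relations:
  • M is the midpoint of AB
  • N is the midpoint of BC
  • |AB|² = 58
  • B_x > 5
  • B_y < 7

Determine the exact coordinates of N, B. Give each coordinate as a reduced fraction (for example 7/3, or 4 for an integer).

N = (7, 15/2)
B = (12, 4)

1. B_x = 12  [B = 2·M−A = 2·(17/2, 11/2)−(5, 7)]
2. B_y = 4  [B = 2·M−A = 2·(17/2, 11/2)−(5, 7)]
   so B = (12, 4)
3. N_x = 7  [2·N = B+C = (12, 4)+(2, 11)]
4. N_y = 15/2  [2·N = B+C = (12, 4)+(2, 11)]
   so N = (7, 15/2)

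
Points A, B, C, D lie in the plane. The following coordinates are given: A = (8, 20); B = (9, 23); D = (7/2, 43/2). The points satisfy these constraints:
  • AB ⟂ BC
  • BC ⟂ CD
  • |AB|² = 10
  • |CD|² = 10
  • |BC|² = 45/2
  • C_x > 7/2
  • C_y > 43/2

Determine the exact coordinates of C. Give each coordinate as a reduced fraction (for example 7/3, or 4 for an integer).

1. C_x = 9/2  [[AB ⟂ BC ⇒ 1x+3y-78=0] ∩ [|C−(7/2, 43/2)|²=10]]
2. C_y = 49/2  [[AB ⟂ BC ⇒ 1x+3y-78=0] ∩ [|C−(7/2, 43/2)|²=10]]
   so C = (9/2, 49/2)

C = (9/2, 49/2)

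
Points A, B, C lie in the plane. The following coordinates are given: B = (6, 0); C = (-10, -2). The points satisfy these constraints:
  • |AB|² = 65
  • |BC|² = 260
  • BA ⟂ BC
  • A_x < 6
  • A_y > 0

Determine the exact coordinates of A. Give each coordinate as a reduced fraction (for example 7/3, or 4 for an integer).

1. A_x = 5  [[BA ⟂ BC ⇒ -16x-2y+96=0] ∩ [|A−(6, 0)|²=65]]
2. A_y = 8  [[BA ⟂ BC ⇒ -16x-2y+96=0] ∩ [|A−(6, 0)|²=65]]
   so A = (5, 8)

A = (5, 8)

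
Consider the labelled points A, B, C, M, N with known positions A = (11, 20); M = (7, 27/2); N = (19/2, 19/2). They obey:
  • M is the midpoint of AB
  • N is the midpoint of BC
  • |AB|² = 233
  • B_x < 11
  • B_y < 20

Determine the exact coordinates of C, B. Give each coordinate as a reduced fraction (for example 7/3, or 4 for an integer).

C = (16, 12)
B = (3, 7)

1. B_x = 3  [B = 2·M−A = 2·(7, 27/2)−(11, 20)]
2. B_y = 7  [B = 2·M−A = 2·(7, 27/2)−(11, 20)]
   so B = (3, 7)
3. C_x = 16  [C = 2·N−B = 2·(19/2, 19/2)−(3, 7)]
4. C_y = 12  [C = 2·N−B = 2·(19/2, 19/2)−(3, 7)]
   so C = (16, 12)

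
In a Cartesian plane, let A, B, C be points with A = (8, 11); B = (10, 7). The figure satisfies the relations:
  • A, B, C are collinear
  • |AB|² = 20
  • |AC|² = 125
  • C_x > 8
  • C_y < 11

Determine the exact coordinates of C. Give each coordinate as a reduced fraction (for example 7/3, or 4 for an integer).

1. C_x = 13  [[A, B, C are collinear ⇒ 4x+2y-54=0] ∩ [|C−(8, 11)|²=125]]
2. C_y = 1  [[A, B, C are collinear ⇒ 4x+2y-54=0] ∩ [|C−(8, 11)|²=125]]
   so C = (13, 1)

C = (13, 1)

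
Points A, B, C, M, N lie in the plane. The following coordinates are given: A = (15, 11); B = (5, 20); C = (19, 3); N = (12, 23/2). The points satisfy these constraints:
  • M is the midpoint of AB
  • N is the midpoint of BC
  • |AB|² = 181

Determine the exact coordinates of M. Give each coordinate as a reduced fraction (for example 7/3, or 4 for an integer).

1. M_x = 10  [2·M = A+B = (15, 11)+(5, 20)]
2. M_y = 31/2  [2·M = A+B = (15, 11)+(5, 20)]
   so M = (10, 31/2)

M = (10, 31/2)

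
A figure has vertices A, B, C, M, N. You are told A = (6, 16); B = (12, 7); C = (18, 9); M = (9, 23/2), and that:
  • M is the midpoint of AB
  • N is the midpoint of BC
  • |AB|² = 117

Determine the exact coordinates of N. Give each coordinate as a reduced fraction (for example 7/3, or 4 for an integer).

N = (15, 8)

1. N_x = 15  [2·N = B+C = (12, 7)+(18, 9)]
2. N_y = 8  [2·N = B+C = (12, 7)+(18, 9)]
   so N = (15, 8)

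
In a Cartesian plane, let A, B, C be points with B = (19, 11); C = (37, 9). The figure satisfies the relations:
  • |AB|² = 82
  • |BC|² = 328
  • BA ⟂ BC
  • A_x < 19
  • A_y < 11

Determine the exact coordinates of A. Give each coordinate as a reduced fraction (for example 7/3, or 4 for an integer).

1. A_x = 18  [[BA ⟂ BC ⇒ 18x-2y-320=0] ∩ [|A−(19, 11)|²=82]]
2. A_y = 2  [[BA ⟂ BC ⇒ 18x-2y-320=0] ∩ [|A−(19, 11)|²=82]]
   so A = (18, 2)

A = (18, 2)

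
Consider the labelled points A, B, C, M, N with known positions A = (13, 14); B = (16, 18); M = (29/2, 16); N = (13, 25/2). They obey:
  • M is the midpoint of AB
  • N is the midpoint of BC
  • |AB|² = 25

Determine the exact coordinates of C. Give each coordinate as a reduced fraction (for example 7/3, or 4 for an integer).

C = (10, 7)

1. C_x = 10  [C = 2·N−B = 2·(13, 25/2)−(16, 18)]
2. C_y = 7  [C = 2·N−B = 2·(13, 25/2)−(16, 18)]
   so C = (10, 7)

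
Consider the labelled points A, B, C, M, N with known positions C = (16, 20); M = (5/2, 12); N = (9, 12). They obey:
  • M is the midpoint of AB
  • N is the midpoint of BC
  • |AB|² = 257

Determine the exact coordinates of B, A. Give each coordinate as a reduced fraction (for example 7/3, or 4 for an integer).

1. B_x = 2  [B = 2·N−C = 2·(9, 12)−(16, 20)]
2. B_y = 4  [B = 2·N−C = 2·(9, 12)−(16, 20)]
   so B = (2, 4)
3. A_x = 3  [A = 2·M−B = 2·(5/2, 12)−(2, 4)]
4. A_y = 20  [A = 2·M−B = 2·(5/2, 12)−(2, 4)]
   so A = (3, 20)

B = (2, 4)
A = (3, 20)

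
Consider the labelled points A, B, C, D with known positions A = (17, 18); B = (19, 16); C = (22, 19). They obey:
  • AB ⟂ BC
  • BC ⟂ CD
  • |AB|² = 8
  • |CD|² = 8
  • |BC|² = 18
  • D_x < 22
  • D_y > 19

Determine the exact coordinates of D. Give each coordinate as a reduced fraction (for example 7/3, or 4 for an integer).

D = (20, 21)

1. D_x = 20  [[BC ⟂ CD ⇒ 3x+3y-123=0] ∩ [|D−(22, 19)|²=8]]
2. D_y = 21  [[BC ⟂ CD ⇒ 3x+3y-123=0] ∩ [|D−(22, 19)|²=8]]
   so D = (20, 21)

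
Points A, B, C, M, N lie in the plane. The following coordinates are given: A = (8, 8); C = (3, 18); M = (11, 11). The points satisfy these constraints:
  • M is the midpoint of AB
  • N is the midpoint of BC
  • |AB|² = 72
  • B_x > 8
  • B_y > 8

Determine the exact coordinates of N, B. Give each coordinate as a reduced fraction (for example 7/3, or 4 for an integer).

N = (17/2, 16)
B = (14, 14)

1. B_x = 14  [B = 2·M−A = 2·(11, 11)−(8, 8)]
2. B_y = 14  [B = 2·M−A = 2·(11, 11)−(8, 8)]
   so B = (14, 14)
3. N_x = 17/2  [2·N = B+C = (14, 14)+(3, 18)]
4. N_y = 16  [2·N = B+C = (14, 14)+(3, 18)]
   so N = (17/2, 16)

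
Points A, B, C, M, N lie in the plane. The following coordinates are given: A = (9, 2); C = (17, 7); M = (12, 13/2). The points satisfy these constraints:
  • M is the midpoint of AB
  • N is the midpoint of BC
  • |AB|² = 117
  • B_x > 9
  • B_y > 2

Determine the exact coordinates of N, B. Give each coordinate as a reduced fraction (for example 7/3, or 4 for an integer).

N = (16, 9)
B = (15, 11)

1. B_x = 15  [B = 2·M−A = 2·(12, 13/2)−(9, 2)]
2. B_y = 11  [B = 2·M−A = 2·(12, 13/2)−(9, 2)]
   so B = (15, 11)
3. N_x = 16  [2·N = B+C = (15, 11)+(17, 7)]
4. N_y = 9  [2·N = B+C = (15, 11)+(17, 7)]
   so N = (16, 9)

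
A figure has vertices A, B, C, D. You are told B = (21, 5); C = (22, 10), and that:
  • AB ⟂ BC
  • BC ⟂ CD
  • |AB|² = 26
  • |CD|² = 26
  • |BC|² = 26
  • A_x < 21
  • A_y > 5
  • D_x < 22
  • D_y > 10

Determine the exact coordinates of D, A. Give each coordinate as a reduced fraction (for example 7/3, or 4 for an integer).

1. D_x = 17  [[BC ⟂ CD ⇒ 1x+5y-72=0] ∩ [|D−(22, 10)|²=26]]
2. D_y = 11  [[BC ⟂ CD ⇒ 1x+5y-72=0] ∩ [|D−(22, 10)|²=26]]
   so D = (17, 11)
3. A_x = 16  [[AB ⟂ BC ⇒ -1x-5y+46=0] ∩ [|A−(21, 5)|²=26]]
4. A_y = 6  [[AB ⟂ BC ⇒ -1x-5y+46=0] ∩ [|A−(21, 5)|²=26]]
   so A = (16, 6)

D = (17, 11)
A = (16, 6)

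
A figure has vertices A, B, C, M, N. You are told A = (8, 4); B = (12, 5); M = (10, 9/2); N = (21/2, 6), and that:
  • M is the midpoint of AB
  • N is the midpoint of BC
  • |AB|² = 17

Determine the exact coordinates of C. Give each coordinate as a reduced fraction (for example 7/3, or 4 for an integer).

1. C_x = 9  [C = 2·N−B = 2·(21/2, 6)−(12, 5)]
2. C_y = 7  [C = 2·N−B = 2·(21/2, 6)−(12, 5)]
   so C = (9, 7)

C = (9, 7)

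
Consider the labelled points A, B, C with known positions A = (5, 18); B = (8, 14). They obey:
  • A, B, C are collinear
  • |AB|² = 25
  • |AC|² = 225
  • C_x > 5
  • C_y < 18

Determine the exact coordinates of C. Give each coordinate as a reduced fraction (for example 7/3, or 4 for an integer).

1. C_x = 14  [[A, B, C are collinear ⇒ 4x+3y-74=0] ∩ [|C−(5, 18)|²=225]]
2. C_y = 6  [[A, B, C are collinear ⇒ 4x+3y-74=0] ∩ [|C−(5, 18)|²=225]]
   so C = (14, 6)

C = (14, 6)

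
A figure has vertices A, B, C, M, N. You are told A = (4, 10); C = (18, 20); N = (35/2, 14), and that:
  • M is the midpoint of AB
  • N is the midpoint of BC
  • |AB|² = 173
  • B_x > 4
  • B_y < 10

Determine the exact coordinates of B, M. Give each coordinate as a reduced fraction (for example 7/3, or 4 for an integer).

B = (17, 8)
M = (21/2, 9)

1. B_x = 17  [B = 2·N−C = 2·(35/2, 14)−(18, 20)]
2. B_y = 8  [B = 2·N−C = 2·(35/2, 14)−(18, 20)]
   so B = (17, 8)
3. M_x = 21/2  [2·M = A+B = (4, 10)+(17, 8)]
4. M_y = 9  [2·M = A+B = (4, 10)+(17, 8)]
   so M = (21/2, 9)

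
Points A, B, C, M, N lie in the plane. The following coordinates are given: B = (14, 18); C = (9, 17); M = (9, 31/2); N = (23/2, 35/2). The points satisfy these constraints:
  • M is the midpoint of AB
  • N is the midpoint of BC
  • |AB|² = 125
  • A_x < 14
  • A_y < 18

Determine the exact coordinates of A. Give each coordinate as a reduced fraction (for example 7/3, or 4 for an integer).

1. A_x = 4  [A = 2·M−B = 2·(9, 31/2)−(14, 18)]
2. A_y = 13  [A = 2·M−B = 2·(9, 31/2)−(14, 18)]
   so A = (4, 13)

A = (4, 13)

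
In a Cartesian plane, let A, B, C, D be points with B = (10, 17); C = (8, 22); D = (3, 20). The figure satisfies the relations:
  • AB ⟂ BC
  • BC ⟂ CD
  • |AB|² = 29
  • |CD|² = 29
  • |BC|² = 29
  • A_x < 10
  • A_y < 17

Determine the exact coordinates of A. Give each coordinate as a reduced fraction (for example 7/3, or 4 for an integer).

A = (5, 15)

1. A_x = 5  [[AB ⟂ BC ⇒ 2x-5y+65=0] ∩ [|A−(10, 17)|²=29]]
2. A_y = 15  [[AB ⟂ BC ⇒ 2x-5y+65=0] ∩ [|A−(10, 17)|²=29]]
   so A = (5, 15)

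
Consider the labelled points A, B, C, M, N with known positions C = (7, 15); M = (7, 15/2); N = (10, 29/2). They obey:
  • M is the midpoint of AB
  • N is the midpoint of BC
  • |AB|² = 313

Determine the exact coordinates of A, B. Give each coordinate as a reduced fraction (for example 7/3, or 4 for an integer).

1. B_x = 13  [B = 2·N−C = 2·(10, 29/2)−(7, 15)]
2. B_y = 14  [B = 2·N−C = 2·(10, 29/2)−(7, 15)]
   so B = (13, 14)
3. A_x = 1  [A = 2·M−B = 2·(7, 15/2)−(13, 14)]
4. A_y = 1  [A = 2·M−B = 2·(7, 15/2)−(13, 14)]
   so A = (1, 1)

A = (1, 1)
B = (13, 14)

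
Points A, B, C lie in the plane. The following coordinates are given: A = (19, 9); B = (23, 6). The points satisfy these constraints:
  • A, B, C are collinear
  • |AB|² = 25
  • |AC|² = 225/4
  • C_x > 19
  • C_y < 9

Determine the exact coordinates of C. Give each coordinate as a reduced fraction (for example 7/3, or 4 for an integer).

1. C_x = 25  [[A, B, C are collinear ⇒ 3x+4y-93=0] ∩ [|C−(19, 9)|²=225/4]]
2. C_y = 9/2  [[A, B, C are collinear ⇒ 3x+4y-93=0] ∩ [|C−(19, 9)|²=225/4]]
   so C = (25, 9/2)

C = (25, 9/2)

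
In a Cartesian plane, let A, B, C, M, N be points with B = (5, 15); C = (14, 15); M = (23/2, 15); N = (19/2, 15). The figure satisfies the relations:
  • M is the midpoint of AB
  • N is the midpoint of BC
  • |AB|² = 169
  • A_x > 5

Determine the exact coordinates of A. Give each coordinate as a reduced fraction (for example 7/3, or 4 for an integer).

A = (18, 15)

1. A_x = 18  [A = 2·M−B = 2·(23/2, 15)−(5, 15)]
2. A_y = 15  [A = 2·M−B = 2·(23/2, 15)−(5, 15)]
   so A = (18, 15)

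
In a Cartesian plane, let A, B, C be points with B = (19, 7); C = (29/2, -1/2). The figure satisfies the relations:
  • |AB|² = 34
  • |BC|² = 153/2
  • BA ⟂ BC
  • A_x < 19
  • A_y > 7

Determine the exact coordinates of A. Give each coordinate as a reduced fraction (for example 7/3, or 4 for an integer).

A = (14, 10)

1. A_x = 14  [[BA ⟂ BC ⇒ -9/2x-15/2y+138=0] ∩ [|A−(19, 7)|²=34]]
2. A_y = 10  [[BA ⟂ BC ⇒ -9/2x-15/2y+138=0] ∩ [|A−(19, 7)|²=34]]
   so A = (14, 10)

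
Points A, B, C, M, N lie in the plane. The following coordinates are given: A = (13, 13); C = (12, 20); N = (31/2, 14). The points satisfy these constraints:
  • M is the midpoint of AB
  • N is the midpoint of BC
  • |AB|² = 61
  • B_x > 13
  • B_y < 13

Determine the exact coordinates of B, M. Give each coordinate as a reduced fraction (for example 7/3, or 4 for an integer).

B = (19, 8)
M = (16, 21/2)

1. B_x = 19  [B = 2·N−C = 2·(31/2, 14)−(12, 20)]
2. B_y = 8  [B = 2·N−C = 2·(31/2, 14)−(12, 20)]
   so B = (19, 8)
3. M_x = 16  [2·M = A+B = (13, 13)+(19, 8)]
4. M_y = 21/2  [2·M = A+B = (13, 13)+(19, 8)]
   so M = (16, 21/2)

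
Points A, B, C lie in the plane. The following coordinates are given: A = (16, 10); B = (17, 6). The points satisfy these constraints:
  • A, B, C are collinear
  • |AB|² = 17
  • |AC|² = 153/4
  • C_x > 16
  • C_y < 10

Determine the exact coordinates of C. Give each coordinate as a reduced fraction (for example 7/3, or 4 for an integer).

C = (35/2, 4)

1. C_x = 35/2  [[A, B, C are collinear ⇒ 4x+1y-74=0] ∩ [|C−(16, 10)|²=153/4]]
2. C_y = 4  [[A, B, C are collinear ⇒ 4x+1y-74=0] ∩ [|C−(16, 10)|²=153/4]]
   so C = (35/2, 4)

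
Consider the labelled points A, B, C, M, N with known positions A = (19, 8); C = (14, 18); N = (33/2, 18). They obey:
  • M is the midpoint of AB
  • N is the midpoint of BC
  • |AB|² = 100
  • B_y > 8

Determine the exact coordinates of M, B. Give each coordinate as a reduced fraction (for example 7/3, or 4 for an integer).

M = (19, 13)
B = (19, 18)

1. B_x = 19  [B = 2·N−C = 2·(33/2, 18)−(14, 18)]
2. B_y = 18  [B = 2·N−C = 2·(33/2, 18)−(14, 18)]
   so B = (19, 18)
3. M_x = 19  [2·M = A+B = (19, 8)+(19, 18)]
4. M_y = 13  [2·M = A+B = (19, 8)+(19, 18)]
   so M = (19, 13)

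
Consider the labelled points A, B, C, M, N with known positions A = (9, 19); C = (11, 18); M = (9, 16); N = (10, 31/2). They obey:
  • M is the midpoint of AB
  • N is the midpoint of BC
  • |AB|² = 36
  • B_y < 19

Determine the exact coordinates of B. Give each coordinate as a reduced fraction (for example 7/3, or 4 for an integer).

1. B_x = 9  [B = 2·M−A = 2·(9, 16)−(9, 19)]
2. B_y = 13  [B = 2·M−A = 2·(9, 16)−(9, 19)]
   so B = (9, 13)

B = (9, 13)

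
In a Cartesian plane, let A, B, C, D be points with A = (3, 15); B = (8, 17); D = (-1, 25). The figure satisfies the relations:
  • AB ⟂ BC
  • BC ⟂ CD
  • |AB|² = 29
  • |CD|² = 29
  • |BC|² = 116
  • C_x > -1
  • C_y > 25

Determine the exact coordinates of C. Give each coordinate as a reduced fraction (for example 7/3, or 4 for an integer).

1. C_x = 4  [[AB ⟂ BC ⇒ 5x+2y-74=0] ∩ [|C−(-1, 25)|²=29]]
2. C_y = 27  [[AB ⟂ BC ⇒ 5x+2y-74=0] ∩ [|C−(-1, 25)|²=29]]
   so C = (4, 27)

C = (4, 27)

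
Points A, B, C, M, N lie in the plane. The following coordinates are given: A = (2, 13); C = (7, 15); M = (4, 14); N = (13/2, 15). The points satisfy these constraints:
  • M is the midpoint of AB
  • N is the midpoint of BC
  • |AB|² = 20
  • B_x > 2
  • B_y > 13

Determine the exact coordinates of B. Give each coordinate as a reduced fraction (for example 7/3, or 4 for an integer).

B = (6, 15)

1. B_x = 6  [B = 2·M−A = 2·(4, 14)−(2, 13)]
2. B_y = 15  [B = 2·M−A = 2·(4, 14)−(2, 13)]
   so B = (6, 15)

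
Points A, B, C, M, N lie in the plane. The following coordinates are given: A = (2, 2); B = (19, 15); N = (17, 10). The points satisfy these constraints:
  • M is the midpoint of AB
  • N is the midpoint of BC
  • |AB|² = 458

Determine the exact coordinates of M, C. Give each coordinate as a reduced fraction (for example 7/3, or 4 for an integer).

1. M_x = 21/2  [2·M = A+B = (2, 2)+(19, 15)]
2. M_y = 17/2  [2·M = A+B = (2, 2)+(19, 15)]
   so M = (21/2, 17/2)
3. C_x = 15  [C = 2·N−B = 2·(17, 10)−(19, 15)]
4. C_y = 5  [C = 2·N−B = 2·(17, 10)−(19, 15)]
   so C = (15, 5)

M = (21/2, 17/2)
C = (15, 5)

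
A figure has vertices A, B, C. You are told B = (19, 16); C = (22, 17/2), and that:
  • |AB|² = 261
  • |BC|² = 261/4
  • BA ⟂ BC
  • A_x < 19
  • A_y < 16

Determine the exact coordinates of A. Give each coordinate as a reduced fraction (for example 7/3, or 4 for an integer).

1. A_x = 4  [[BA ⟂ BC ⇒ 3x-15/2y+63=0] ∩ [|A−(19, 16)|²=261]]
2. A_y = 10  [[BA ⟂ BC ⇒ 3x-15/2y+63=0] ∩ [|A−(19, 16)|²=261]]
   so A = (4, 10)

A = (4, 10)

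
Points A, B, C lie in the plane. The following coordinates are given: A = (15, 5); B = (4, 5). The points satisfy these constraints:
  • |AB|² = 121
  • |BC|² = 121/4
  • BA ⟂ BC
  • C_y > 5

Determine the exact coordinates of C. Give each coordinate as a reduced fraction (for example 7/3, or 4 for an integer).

1. C_x = 4  [[BA ⟂ BC ⇒ 11x-44=0] ∩ [|C−(4, 5)|²=121/4]]
2. C_y = 21/2  [[BA ⟂ BC ⇒ 11x-44=0] ∩ [|C−(4, 5)|²=121/4]]
   so C = (4, 21/2)

C = (4, 21/2)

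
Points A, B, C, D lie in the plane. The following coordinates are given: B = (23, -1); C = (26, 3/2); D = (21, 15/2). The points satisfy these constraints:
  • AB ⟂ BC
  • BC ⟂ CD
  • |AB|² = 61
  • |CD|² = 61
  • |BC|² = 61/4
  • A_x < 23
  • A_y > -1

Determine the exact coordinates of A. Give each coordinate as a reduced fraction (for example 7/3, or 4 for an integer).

1. A_x = 18  [[AB ⟂ BC ⇒ -3x-5/2y+133/2=0] ∩ [|A−(23, -1)|²=61]]
2. A_y = 5  [[AB ⟂ BC ⇒ -3x-5/2y+133/2=0] ∩ [|A−(23, -1)|²=61]]
   so A = (18, 5)

A = (18, 5)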